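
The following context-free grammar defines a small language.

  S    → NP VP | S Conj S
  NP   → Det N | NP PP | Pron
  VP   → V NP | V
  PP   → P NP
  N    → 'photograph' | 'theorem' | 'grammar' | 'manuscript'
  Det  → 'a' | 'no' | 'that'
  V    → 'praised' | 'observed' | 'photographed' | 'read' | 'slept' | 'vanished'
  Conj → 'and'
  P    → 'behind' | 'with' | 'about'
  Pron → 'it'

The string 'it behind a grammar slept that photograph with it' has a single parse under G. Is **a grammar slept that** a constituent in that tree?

No

[S [NP [NP [Pron it]] [PP [P behind] [NP [Det a] [N grammar]]]] [VP [V slept] [NP [NP [Det that] [N photograph]] [PP [P with] [NP [Pron it]]]]]]
The smallest constituent containing 'a grammar slept that' is the S spanning 'it behind a grammar slept that photograph with it'; no single node in the tree dominates exactly the given words.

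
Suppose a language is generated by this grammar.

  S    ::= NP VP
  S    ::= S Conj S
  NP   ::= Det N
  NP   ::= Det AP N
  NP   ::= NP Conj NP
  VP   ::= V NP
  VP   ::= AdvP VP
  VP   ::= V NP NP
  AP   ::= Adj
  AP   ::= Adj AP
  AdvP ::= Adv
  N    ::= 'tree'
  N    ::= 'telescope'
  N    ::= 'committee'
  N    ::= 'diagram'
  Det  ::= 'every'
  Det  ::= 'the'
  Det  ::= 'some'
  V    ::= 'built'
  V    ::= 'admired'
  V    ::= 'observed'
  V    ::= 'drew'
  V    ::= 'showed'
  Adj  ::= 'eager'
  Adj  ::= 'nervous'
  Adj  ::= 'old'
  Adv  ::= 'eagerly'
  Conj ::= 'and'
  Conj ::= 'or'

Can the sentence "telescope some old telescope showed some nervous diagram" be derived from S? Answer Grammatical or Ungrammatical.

Ungrammatical

For S → NP VP, no prefix of the string parses as an NP. The alternative S rule S → S Conj S likewise has no satisfying split.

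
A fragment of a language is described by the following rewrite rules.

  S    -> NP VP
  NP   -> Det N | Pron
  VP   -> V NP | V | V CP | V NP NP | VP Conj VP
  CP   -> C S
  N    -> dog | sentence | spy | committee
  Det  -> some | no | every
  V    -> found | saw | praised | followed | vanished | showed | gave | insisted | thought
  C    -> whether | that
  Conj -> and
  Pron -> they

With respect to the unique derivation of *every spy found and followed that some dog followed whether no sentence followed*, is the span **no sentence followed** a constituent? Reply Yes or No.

Yes

[S [NP [Det every] [N spy]] [VP [VP [V found]] [Conj and] [VP [V followed] [CP [C that] [S [NP [Det some] [N dog]] [VP [V followed] [CP [C whether] [S [NP [Det no] [N sentence]] [VP [V followed]]]]]]]]]]
The words 'no sentence followed' are exhaustively dominated by a single S node (built by S → NP VP), so they form a constituent.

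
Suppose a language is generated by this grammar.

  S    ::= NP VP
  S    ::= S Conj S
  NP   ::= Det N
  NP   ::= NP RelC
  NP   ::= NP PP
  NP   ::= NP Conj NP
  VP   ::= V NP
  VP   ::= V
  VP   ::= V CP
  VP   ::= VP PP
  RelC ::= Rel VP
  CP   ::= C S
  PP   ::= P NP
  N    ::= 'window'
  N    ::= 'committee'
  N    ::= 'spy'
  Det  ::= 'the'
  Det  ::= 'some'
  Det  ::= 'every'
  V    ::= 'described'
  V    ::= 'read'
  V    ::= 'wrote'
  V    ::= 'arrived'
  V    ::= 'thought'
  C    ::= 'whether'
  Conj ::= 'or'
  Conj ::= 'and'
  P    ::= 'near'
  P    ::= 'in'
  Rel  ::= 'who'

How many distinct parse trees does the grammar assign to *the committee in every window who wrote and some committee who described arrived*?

7

Two of the 7 distinct bracketings:
[S [NP [NP [NP [Det the] [N committee]] [PP [P in] [NP [NP [NP [Det every] [N window]] [RelC [Rel who] [VP [V wrote]]]] [Conj and] [NP [Det some] [N committee]]]]] [RelC [Rel who] [VP [V described]]]] [VP [V arrived]]]
[S [NP [NP [NP [NP [NP [Det the] [N committee]] [PP [P in] [NP [Det every] [N window]]]] [RelC [Rel who] [VP [V wrote]]]] [Conj and] [NP [Det some] [N committee]]] [RelC [Rel who] [VP [V described]]]] [VP [V arrived]]]
The trees differ in how a recursive rule is bracketed over the same span.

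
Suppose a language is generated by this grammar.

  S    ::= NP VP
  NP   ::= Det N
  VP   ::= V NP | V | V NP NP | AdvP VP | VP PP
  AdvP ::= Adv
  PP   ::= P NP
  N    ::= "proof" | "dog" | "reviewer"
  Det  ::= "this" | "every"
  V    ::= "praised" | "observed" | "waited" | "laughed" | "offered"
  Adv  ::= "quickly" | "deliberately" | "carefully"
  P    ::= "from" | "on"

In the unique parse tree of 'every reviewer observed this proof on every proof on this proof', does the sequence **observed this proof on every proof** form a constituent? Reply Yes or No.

Yes

[S [NP [Det every] [N reviewer]] [VP [VP [VP [V observed] [NP [Det this] [N proof]]] [PP [P on] [NP [Det every] [N proof]]]] [PP [P on] [NP [Det this] [N proof]]]]]
The words 'observed this proof on every proof' are exhaustively dominated by a single VP node (built by VP → VP PP), so they form a constituent.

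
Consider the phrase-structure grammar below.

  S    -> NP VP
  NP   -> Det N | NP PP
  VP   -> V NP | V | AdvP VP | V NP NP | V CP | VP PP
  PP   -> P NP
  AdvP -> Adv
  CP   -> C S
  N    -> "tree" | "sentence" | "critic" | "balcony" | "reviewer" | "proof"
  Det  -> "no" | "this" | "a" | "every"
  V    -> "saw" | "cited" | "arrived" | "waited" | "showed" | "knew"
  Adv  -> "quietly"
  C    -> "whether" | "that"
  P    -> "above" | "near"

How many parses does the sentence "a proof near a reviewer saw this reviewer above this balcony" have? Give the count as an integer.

2

The two bracketings:
[S [NP [NP [Det a] [N proof]] [PP [P near] [NP [Det a] [N reviewer]]]] [VP [V saw] [NP [NP [Det this] [N reviewer]] [PP [P above] [NP [Det this] [N balcony]]]]]]
[S [NP [NP [Det a] [N proof]] [PP [P near] [NP [Det a] [N reviewer]]]] [VP [VP [V saw] [NP [Det this] [N reviewer]]] [PP [P above] [NP [Det this] [N balcony]]]]]
The difference turns on whether VP → VP PP is used at the relevant span, versus an alternative expansion of VP.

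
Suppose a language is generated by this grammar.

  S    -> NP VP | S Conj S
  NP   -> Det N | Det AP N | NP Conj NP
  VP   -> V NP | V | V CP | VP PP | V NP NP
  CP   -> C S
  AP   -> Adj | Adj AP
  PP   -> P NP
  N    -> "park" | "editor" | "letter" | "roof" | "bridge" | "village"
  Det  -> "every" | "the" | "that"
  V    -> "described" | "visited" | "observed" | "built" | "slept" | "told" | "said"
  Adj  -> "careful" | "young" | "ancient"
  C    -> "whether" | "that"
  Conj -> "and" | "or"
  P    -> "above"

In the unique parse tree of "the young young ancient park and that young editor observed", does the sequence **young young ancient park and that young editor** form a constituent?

[S [NP [NP [Det the] [AP [Adj young] [AP [Adj young] [AP [Adj ancient]]]] [N park]] [Conj and] [NP [Det that] [AP [Adj young]] [N editor]]] [VP [V observed]]]
The smallest constituent containing 'young young ancient park and that young editor' is the NP spanning 'the young young ancient park and that young editor'; no single node in the tree dominates exactly the given words.

No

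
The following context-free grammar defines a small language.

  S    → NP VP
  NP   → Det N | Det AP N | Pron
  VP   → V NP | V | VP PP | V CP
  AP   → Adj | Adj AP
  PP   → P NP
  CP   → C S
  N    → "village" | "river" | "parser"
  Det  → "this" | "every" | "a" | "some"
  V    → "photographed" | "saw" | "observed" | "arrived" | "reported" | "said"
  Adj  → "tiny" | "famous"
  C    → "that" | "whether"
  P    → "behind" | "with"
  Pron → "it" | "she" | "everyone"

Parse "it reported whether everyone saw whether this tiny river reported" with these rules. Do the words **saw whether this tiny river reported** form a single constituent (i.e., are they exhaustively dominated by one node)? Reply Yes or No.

[S [NP [Pron it]] [VP [V reported] [CP [C whether] [S [NP [Pron everyone]] [VP [V saw] [CP [C whether] [S [NP [Det this] [AP [Adj tiny]] [N river]] [VP [V reported]]]]]]]]]
The words 'saw whether this tiny river reported' are exhaustively dominated by a single VP node (built by VP → V CP), so they form a constituent.

Yes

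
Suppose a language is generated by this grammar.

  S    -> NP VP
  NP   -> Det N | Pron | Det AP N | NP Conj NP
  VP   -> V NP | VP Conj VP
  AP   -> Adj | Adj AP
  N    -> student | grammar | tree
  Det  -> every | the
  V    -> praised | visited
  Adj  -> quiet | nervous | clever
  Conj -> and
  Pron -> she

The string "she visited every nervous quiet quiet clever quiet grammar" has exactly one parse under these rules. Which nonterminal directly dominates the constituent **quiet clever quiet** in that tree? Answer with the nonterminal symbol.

S
  NP
    Pron: she
  VP
    V: visited
    NP
      Det: every
      AP
        Adj: nervous
        AP
          Adj: quiet
          AP
            Adj: quiet
            AP
              Adj: clever
              AP
                Adj: quiet
      N: grammar
The span 'quiet clever quiet' is the AP node built by AP → Adj AP.
Its mother is the AP built by AP → Adj AP.

AP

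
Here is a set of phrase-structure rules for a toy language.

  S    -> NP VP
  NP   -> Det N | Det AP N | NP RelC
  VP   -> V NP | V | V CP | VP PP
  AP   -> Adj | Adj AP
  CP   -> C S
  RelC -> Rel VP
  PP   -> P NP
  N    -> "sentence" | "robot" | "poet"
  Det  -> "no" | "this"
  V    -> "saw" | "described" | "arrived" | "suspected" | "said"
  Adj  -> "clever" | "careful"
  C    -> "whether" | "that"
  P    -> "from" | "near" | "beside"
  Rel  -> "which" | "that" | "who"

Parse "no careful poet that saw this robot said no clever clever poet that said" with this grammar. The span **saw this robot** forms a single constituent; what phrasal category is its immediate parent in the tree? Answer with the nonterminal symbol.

RelC

[S [NP [NP [Det no] [AP [Adj careful]] [N poet]] [RelC [Rel that] [VP [V saw] [NP [Det this] [N robot]]]]] [VP [V said] [NP [NP [Det no] [AP [Adj clever] [AP [Adj clever]]] [N poet]] [RelC [Rel that] [VP [V said]]]]]]
The span 'saw this robot' is the VP node built by VP → V NP.
Its mother is the RelC built by RelC → Rel VP.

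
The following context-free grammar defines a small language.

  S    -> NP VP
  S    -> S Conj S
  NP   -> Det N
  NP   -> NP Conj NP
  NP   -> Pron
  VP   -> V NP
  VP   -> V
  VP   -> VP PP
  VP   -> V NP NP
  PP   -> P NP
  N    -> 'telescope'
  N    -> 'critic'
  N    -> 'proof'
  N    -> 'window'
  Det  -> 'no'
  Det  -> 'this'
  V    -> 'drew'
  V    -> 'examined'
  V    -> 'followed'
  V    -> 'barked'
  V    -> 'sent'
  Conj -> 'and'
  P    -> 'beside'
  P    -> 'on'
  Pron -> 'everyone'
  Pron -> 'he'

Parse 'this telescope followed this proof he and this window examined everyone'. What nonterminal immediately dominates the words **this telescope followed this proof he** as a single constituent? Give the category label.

S
  S
    NP
      Det: this
      N: telescope
    VP
      V: followed
      NP
        Det: this
        N: proof
      NP
        Pron: he
  Conj: and
  S
    NP
      Det: this
      N: window
    VP
      V: examined
      NP
        Pron: everyone
The span 'this telescope followed this proof he' is the S node built by S → NP VP.

S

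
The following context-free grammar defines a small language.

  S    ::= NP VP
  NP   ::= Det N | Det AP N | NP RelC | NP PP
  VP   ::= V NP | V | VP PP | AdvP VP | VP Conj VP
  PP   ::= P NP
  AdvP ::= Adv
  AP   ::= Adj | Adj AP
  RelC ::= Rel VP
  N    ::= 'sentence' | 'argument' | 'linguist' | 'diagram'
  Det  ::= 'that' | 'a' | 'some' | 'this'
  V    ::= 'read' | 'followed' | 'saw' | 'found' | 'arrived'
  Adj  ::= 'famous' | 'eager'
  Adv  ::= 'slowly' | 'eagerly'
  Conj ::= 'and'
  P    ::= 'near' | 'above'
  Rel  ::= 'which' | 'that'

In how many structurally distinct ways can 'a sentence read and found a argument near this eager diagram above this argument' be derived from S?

9

Two of the 9 distinct bracketings:
[S [NP [Det a] [N sentence]] [VP [VP [VP [V read]] [Conj and] [VP [V found] [NP [Det a] [N argument]]]] [PP [P near] [NP [NP [Det this] [AP [Adj eager]] [N diagram]] [PP [P above] [NP [Det this] [N argument]]]]]]]
[S [NP [Det a] [N sentence]] [VP [VP [VP [VP [V read]] [Conj and] [VP [V found] [NP [Det a] [N argument]]]] [PP [P near] [NP [Det this] [AP [Adj eager]] [N diagram]]]] [PP [P above] [NP [Det this] [N argument]]]]]
The difference turns on whether NP → NP PP is used at the relevant span, versus an alternative expansion of NP.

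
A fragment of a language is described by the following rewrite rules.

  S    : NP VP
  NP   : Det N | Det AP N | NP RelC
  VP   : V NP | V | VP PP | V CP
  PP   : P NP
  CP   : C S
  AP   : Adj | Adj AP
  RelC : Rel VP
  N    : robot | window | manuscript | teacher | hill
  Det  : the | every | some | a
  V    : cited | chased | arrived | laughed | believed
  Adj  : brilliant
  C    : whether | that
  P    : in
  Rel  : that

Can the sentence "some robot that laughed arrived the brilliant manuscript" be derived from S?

S
  NP
    NP
      Det: some
      N: robot
    RelC
      Rel: that
      VP
        V: laughed
  VP
    V: arrived
    NP
      Det: the
      AP
        Adj: brilliant
      N: manuscript
Every word is introduced by a lexical rule and the phrasal rules combine the resulting categories into a single S.

Grammatical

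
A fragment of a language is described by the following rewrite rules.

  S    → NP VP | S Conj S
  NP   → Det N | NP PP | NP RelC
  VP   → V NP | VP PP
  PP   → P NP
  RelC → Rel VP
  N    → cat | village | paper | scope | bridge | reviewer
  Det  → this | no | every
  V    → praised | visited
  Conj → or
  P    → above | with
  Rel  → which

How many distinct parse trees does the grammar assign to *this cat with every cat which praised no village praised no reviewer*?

2

The two bracketings:
[S [NP [NP [Det this] [N cat]] [PP [P with] [NP [NP [Det every] [N cat]] [RelC [Rel which] [VP [V praised] [NP [Det no] [N village]]]]]]] [VP [V praised] [NP [Det no] [N reviewer]]]]
[S [NP [NP [NP [Det this] [N cat]] [PP [P with] [NP [Det every] [N cat]]]] [RelC [Rel which] [VP [V praised] [NP [Det no] [N village]]]]] [VP [V praised] [NP [Det no] [N reviewer]]]]
The trees differ in how a recursive rule is bracketed over the same span.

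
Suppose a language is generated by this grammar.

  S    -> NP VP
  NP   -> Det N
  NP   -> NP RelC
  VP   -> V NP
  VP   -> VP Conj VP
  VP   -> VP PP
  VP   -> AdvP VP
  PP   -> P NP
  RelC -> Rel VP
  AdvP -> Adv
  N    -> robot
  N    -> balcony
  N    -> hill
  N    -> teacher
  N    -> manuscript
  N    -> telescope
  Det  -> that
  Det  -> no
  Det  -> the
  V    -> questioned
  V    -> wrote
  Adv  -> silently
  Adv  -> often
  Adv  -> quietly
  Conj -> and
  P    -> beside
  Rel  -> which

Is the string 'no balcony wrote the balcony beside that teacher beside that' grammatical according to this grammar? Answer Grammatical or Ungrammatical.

Ungrammatical

For S → NP VP, the only prefix that parses as NP is 'no balcony', but the remainder 'wrote the balcony beside that teacher beside that' is not a VP under these rules.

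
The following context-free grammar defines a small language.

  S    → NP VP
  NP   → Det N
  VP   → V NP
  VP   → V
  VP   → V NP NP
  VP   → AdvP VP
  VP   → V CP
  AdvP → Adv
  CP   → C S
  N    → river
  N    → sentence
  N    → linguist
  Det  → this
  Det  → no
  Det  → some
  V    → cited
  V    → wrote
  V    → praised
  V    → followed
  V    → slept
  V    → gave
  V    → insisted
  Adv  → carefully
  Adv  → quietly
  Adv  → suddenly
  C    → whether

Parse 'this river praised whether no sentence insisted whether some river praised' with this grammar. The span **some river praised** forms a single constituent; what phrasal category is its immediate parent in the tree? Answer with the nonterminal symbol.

CP

S
  NP
    Det: this
    N: river
  VP
    V: praised
    CP
      C: whether
      S
        NP
          Det: no
          N: sentence
        VP
          V: insisted
          CP
            C: whether
            S
              NP
                Det: some
                N: river
              VP
                V: praised
The span 'some river praised' is the S node built by S → NP VP.
Its mother is the CP built by CP → C S.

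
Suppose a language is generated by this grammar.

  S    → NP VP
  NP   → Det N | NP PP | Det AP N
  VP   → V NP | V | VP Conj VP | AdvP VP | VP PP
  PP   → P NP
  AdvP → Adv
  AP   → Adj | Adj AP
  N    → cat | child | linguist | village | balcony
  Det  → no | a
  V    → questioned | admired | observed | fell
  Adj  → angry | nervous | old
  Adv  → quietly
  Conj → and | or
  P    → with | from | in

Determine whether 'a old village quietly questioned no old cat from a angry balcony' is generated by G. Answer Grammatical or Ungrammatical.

Grammatical

S
  NP
    Det: a
    AP
      Adj: old
    N: village
  VP
    AdvP
      Adv: quietly
    VP
      V: questioned
      NP
        NP
          Det: no
          AP
            Adj: old
          N: cat
        PP
          P: from
          NP
            Det: a
            AP
              Adj: angry
            N: balcony
Every word is introduced by a lexical rule and the phrasal rules combine the resulting categories into a single S.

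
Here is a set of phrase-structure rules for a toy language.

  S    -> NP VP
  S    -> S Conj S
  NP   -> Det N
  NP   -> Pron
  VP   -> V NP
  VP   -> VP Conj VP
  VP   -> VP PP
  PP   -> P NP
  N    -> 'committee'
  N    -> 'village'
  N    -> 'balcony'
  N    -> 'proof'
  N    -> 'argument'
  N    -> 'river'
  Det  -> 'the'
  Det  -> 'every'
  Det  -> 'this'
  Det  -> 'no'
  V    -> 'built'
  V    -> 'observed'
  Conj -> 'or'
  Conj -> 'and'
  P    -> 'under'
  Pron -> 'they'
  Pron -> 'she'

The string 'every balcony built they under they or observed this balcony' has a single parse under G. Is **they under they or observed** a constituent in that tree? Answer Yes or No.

[S [NP [Det every] [N balcony]] [VP [VP [VP [V built] [NP [Pron they]]] [PP [P under] [NP [Pron they]]]] [Conj or] [VP [V observed] [NP [Det this] [N balcony]]]]]
The smallest constituent containing 'they under they or observed' is the VP spanning 'built they under they or observed this balcony'; no single node in the tree dominates exactly the given words.

No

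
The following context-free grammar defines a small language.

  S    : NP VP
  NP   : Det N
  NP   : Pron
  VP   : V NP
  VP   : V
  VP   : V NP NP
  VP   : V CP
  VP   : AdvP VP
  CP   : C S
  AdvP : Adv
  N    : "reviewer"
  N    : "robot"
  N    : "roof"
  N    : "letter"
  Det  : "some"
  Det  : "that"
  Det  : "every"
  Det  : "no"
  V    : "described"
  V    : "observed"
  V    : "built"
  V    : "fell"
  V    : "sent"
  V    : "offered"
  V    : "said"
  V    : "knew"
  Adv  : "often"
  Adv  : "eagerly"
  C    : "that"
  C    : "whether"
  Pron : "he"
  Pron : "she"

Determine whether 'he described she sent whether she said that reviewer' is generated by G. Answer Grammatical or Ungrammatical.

Ungrammatical

For S → NP VP, the only prefix that parses as NP is 'he', but the remainder 'described she sent whether she said that reviewer' is not a VP under these rules.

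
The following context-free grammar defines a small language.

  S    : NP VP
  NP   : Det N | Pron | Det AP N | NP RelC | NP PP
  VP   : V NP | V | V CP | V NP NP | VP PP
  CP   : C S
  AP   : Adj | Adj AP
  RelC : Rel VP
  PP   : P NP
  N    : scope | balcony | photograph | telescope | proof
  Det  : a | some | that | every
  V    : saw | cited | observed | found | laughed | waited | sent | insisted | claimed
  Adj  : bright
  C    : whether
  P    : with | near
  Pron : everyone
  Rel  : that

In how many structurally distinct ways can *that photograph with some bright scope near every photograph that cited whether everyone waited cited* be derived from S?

Two of the 5 distinct bracketings:
[S [NP [NP [NP [Det that] [N photograph]] [PP [P with] [NP [NP [Det some] [AP [Adj bright]] [N scope]] [PP [P near] [NP [Det every] [N photograph]]]]]] [RelC [Rel that] [VP [V cited] [CP [C whether] [S [NP [Pron everyone]] [VP [V waited]]]]]]] [VP [V cited]]]
[S [NP [NP [NP [NP [Det that] [N photograph]] [PP [P with] [NP [Det some] [AP [Adj bright]] [N scope]]]] [PP [P near] [NP [Det every] [N photograph]]]] [RelC [Rel that] [VP [V cited] [CP [C whether] [S [NP [Pron everyone]] [VP [V waited]]]]]]] [VP [V cited]]]
The trees differ in how a recursive rule is bracketed over the same span.

5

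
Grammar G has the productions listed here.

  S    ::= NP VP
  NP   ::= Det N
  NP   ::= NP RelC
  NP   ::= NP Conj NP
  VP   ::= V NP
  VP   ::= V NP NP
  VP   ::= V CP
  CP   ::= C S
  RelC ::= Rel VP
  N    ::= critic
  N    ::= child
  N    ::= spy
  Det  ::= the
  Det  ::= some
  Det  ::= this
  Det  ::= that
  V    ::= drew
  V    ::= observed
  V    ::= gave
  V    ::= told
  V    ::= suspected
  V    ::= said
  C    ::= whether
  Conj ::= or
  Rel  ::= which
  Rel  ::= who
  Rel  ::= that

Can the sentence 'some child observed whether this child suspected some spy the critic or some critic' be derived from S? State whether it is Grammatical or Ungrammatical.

[S [NP [Det some] [N child]] [VP [V observed] [CP [C whether] [S [NP [Det this] [N child]] [VP [V suspected] [NP [Det some] [N spy]] [NP [NP [Det the] [N critic]] [Conj or] [NP [Det some] [N critic]]]]]]]]
The bracketing above is licensed at every node by one of the given productions, with S at the root.

Grammatical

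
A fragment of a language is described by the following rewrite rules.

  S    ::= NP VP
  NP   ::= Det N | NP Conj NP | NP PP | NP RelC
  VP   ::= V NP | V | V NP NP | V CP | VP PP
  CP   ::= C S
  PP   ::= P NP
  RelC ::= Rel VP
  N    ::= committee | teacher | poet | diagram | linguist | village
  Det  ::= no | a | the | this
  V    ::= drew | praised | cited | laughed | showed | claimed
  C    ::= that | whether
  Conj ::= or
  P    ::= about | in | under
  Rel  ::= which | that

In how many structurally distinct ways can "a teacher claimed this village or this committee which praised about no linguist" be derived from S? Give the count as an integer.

Two of the 7 distinct bracketings:
[S [NP [Det a] [N teacher]] [VP [V claimed] [NP [NP [Det this] [N village]] [Conj or] [NP [NP [NP [Det this] [N committee]] [RelC [Rel which] [VP [V praised]]]] [PP [P about] [NP [Det no] [N linguist]]]]]]]
[S [NP [Det a] [N teacher]] [VP [V claimed] [NP [NP [Det this] [N village]] [Conj or] [NP [NP [Det this] [N committee]] [RelC [Rel which] [VP [VP [V praised]] [PP [P about] [NP [Det no] [N linguist]]]]]]]]]
The difference turns on whether NP → NP PP is used at the relevant span, versus an alternative expansion of NP.

7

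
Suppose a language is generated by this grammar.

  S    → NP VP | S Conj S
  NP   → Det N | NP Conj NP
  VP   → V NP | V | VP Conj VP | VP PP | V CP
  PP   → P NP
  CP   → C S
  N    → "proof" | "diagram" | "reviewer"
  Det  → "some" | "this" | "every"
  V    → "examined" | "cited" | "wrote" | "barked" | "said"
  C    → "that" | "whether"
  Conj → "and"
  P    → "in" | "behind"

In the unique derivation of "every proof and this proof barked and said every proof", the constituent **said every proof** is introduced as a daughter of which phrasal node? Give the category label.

VP

S
  NP
    NP
      Det: every
      N: proof
    Conj: and
    NP
      Det: this
      N: proof
  VP
    VP
      V: barked
    Conj: and
    VP
      V: said
      NP
        Det: every
        N: proof
The span 'said every proof' is the VP node built by VP → V NP.
Its mother is the VP built by VP → VP Conj VP.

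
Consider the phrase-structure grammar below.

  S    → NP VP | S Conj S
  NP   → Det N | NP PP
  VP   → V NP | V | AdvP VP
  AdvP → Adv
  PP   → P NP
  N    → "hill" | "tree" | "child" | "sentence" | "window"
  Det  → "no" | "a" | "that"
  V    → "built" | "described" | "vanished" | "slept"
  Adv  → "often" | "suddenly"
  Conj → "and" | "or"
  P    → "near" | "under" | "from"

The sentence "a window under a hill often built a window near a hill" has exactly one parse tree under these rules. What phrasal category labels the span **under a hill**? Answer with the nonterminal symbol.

S
  NP
    NP
      Det: a
      N: window
    PP
      P: under
      NP
        Det: a
        N: hill
  VP
    AdvP
      Adv: often
    VP
      V: built
      NP
        NP
          Det: a
          N: window
        PP
          P: near
          NP
            Det: a
            N: hill
The span 'under a hill' is the PP node built by PP → P NP.

PP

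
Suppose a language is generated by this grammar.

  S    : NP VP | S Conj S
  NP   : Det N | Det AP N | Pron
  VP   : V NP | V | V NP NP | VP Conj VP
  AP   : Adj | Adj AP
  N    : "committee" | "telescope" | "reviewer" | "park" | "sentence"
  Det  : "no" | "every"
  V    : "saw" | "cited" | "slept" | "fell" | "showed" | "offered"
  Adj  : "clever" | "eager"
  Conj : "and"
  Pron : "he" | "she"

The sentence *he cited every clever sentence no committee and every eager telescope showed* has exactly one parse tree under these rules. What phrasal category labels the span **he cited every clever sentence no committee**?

S

[S [S [NP [Pron he]] [VP [V cited] [NP [Det every] [AP [Adj clever]] [N sentence]] [NP [Det no] [N committee]]]] [Conj and] [S [NP [Det every] [AP [Adj eager]] [N telescope]] [VP [V showed]]]]
The span 'he cited every clever sentence no committee' is the S node built by S → NP VP.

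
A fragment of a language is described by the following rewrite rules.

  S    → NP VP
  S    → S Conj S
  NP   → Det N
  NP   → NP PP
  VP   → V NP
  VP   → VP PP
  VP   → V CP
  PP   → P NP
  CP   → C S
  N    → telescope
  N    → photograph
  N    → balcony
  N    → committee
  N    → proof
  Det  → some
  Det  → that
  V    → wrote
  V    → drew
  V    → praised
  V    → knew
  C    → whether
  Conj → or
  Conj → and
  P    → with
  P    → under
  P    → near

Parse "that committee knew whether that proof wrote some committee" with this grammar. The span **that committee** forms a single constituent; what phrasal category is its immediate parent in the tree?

S
  NP
    Det: that
    N: committee
  VP
    V: knew
    CP
      C: whether
      S
        NP
          Det: that
          N: proof
        VP
          V: wrote
          NP
            Det: some
            N: committee
The span 'that committee' is the NP node built by NP → Det N.
Its mother is the S built by S → NP VP.

S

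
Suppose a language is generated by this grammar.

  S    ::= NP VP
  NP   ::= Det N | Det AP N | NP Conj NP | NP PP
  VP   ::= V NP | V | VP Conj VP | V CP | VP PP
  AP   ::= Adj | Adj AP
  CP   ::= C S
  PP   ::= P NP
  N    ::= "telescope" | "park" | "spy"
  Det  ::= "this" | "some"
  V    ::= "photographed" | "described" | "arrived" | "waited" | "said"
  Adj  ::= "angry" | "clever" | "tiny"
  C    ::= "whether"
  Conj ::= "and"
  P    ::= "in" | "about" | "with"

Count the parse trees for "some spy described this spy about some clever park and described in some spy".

Two of the 4 distinct bracketings:
[S [NP [Det some] [N spy]] [VP [VP [V described] [NP [NP [Det this] [N spy]] [PP [P about] [NP [Det some] [AP [Adj clever]] [N park]]]]] [Conj and] [VP [VP [V described]] [PP [P in] [NP [Det some] [N spy]]]]]]
[S [NP [Det some] [N spy]] [VP [VP [VP [V described] [NP [Det this] [N spy]]] [PP [P about] [NP [Det some] [AP [Adj clever]] [N park]]]] [Conj and] [VP [VP [V described]] [PP [P in] [NP [Det some] [N spy]]]]]]
The difference turns on whether NP → NP PP is used at the relevant span, versus an alternative expansion of NP.

4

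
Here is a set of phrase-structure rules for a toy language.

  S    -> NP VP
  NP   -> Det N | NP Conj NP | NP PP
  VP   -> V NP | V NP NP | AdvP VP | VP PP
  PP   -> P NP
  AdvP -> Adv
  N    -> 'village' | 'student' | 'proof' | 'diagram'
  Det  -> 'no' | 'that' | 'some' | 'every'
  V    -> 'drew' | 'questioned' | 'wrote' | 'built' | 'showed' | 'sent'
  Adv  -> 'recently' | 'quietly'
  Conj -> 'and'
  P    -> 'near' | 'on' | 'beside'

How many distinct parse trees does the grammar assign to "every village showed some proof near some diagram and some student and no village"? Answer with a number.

Two of the 7 distinct bracketings:
[S [NP [Det every] [N village]] [VP [V showed] [NP [NP [NP [Det some] [N proof]] [PP [P near] [NP [Det some] [N diagram]]]] [Conj and] [NP [NP [Det some] [N student]] [Conj and] [NP [Det no] [N village]]]]]]
[S [NP [Det every] [N village]] [VP [V showed] [NP [NP [NP [NP [Det some] [N proof]] [PP [P near] [NP [Det some] [N diagram]]]] [Conj and] [NP [Det some] [N student]]] [Conj and] [NP [Det no] [N village]]]]]
The trees differ in how a recursive rule is bracketed over the same span.

7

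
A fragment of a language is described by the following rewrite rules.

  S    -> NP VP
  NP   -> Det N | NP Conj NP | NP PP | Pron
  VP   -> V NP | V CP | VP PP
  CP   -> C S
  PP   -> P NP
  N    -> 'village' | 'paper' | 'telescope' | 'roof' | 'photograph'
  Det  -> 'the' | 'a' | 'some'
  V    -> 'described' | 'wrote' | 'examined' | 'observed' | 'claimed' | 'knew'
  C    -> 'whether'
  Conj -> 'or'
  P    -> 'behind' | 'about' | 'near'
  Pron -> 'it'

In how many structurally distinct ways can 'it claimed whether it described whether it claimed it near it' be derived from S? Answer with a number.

4

Two of the 4 distinct bracketings:
[S [NP [Pron it]] [VP [V claimed] [CP [C whether] [S [NP [Pron it]] [VP [V described] [CP [C whether] [S [NP [Pron it]] [VP [V claimed] [NP [NP [Pron it]] [PP [P near] [NP [Pron it]]]]]]]]]]]]
[S [NP [Pron it]] [VP [V claimed] [CP [C whether] [S [NP [Pron it]] [VP [V described] [CP [C whether] [S [NP [Pron it]] [VP [VP [V claimed] [NP [Pron it]]] [PP [P near] [NP [Pron it]]]]]]]]]]]
The difference turns on whether NP → NP PP is used at the relevant span, versus an alternative expansion of NP.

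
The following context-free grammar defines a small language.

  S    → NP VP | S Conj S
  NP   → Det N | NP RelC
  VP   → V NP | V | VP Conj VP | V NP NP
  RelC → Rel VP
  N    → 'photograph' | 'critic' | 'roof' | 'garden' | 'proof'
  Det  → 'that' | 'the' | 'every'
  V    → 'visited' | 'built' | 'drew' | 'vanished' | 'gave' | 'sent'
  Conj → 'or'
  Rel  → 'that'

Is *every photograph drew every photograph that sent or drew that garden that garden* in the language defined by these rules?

Grammatical

S
  NP
    Det: every
    N: photograph
  VP
    V: drew
    NP
      NP
        Det: every
        N: photograph
      RelC
        Rel: that
        VP
          VP
            V: sent
          Conj: or
          VP
            V: drew
            NP
              Det: that
              N: garden
            NP
              Det: that
              N: garden
Every word is introduced by a lexical rule and the phrasal rules combine the resulting categories into a single S.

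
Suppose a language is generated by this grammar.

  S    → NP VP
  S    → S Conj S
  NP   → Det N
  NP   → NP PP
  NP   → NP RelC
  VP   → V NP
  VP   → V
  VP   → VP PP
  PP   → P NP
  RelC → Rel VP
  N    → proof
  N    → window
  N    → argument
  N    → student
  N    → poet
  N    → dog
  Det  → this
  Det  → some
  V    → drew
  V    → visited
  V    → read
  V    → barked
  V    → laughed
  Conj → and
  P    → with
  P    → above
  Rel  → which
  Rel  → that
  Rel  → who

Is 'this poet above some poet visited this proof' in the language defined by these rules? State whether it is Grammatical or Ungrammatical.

S
  NP
    NP
      Det: this
      N: poet
    PP
      P: above
      NP
        Det: some
        N: poet
  VP
    V: visited
    NP
      Det: this
      N: proof
Each bracket corresponds to one application of a listed rule, so the string is derivable from S.

Grammatical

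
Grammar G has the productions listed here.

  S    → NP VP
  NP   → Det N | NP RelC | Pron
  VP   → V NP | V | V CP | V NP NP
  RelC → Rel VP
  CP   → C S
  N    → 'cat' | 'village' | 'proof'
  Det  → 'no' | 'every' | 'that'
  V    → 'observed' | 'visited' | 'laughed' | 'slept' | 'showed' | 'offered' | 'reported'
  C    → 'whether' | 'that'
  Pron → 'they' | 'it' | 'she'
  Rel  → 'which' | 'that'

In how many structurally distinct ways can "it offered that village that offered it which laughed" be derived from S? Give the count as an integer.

Two of the 3 distinct bracketings:
[S [NP [Pron it]] [VP [V offered] [NP [NP [Det that] [N village]] [RelC [Rel that] [VP [V offered] [NP [NP [Pron it]] [RelC [Rel which] [VP [V laughed]]]]]]]]]
[S [NP [Pron it]] [VP [V offered] [NP [NP [NP [Det that] [N village]] [RelC [Rel that] [VP [V offered] [NP [Pron it]]]]] [RelC [Rel which] [VP [V laughed]]]]]]
The trees differ in how a recursive rule is bracketed over the same span.

3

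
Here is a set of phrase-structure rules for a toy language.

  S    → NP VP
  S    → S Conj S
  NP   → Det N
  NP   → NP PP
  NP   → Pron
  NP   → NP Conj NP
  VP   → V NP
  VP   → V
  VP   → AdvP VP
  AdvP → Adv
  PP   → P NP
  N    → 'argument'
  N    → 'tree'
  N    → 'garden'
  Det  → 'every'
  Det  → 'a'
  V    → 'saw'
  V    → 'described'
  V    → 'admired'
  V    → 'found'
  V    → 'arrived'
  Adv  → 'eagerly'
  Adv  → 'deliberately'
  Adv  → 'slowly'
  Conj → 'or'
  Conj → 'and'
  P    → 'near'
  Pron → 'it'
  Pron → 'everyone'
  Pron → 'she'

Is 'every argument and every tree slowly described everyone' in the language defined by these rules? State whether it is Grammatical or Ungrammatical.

Grammatical

[S [NP [NP [Det every] [N argument]] [Conj and] [NP [Det every] [N tree]]] [VP [AdvP [Adv slowly]] [VP [V described] [NP [Pron everyone]]]]]
Every word is introduced by a lexical rule and the phrasal rules combine the resulting categories into a single S.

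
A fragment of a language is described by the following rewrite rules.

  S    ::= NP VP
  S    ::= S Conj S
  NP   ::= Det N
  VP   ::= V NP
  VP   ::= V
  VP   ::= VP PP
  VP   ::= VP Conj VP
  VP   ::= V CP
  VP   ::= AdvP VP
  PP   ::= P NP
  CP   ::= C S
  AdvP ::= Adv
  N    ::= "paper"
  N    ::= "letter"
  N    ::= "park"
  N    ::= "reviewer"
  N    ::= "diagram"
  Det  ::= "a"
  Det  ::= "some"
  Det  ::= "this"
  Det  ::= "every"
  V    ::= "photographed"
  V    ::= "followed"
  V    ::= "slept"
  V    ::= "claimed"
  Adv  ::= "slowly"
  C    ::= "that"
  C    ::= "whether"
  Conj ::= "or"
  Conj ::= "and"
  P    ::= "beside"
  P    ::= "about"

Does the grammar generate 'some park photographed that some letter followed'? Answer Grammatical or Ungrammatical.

Grammatical

S
  NP
    Det: some
    N: park
  VP
    V: photographed
    CP
      C: that
      S
        NP
          Det: some
          N: letter
        VP
          V: followed
The bracketing above is licensed at every node by one of the given productions, with S at the root.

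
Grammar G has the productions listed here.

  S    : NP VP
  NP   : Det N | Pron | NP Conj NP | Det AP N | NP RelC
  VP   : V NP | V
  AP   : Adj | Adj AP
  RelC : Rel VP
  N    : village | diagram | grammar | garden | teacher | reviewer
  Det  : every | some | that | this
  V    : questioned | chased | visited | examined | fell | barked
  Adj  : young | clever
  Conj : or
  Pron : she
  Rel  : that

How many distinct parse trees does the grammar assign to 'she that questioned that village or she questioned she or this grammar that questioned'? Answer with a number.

Two of the 4 distinct bracketings:
[S [NP [NP [NP [Pron she]] [RelC [Rel that] [VP [V questioned] [NP [Det that] [N village]]]]] [Conj or] [NP [Pron she]]] [VP [V questioned] [NP [NP [Pron she]] [Conj or] [NP [NP [Det this] [N grammar]] [RelC [Rel that] [VP [V questioned]]]]]]]
[S [NP [NP [NP [Pron she]] [RelC [Rel that] [VP [V questioned] [NP [Det that] [N village]]]]] [Conj or] [NP [Pron she]]] [VP [V questioned] [NP [NP [NP [Pron she]] [Conj or] [NP [Det this] [N grammar]]] [RelC [Rel that] [VP [V questioned]]]]]]
The trees differ in how a recursive rule is bracketed over the same span.

4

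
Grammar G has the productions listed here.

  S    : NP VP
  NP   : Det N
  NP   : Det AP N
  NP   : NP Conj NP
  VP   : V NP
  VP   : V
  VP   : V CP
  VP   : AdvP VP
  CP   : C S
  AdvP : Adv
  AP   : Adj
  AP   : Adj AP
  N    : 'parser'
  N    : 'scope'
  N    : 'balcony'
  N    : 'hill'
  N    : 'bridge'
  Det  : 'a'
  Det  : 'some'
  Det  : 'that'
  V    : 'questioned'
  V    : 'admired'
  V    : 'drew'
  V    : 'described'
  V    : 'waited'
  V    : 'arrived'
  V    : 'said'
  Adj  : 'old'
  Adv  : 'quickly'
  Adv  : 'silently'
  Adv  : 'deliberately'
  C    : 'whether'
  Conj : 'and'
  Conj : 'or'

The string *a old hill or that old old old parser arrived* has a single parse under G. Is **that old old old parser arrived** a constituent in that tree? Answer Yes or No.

[S [NP [NP [Det a] [AP [Adj old]] [N hill]] [Conj or] [NP [Det that] [AP [Adj old] [AP [Adj old] [AP [Adj old]]]] [N parser]]] [VP [V arrived]]]
The smallest constituent containing 'that old old old parser arrived' is the S spanning 'a old hill or that old old old parser arrived'; no single node in the tree dominates exactly the given words.

No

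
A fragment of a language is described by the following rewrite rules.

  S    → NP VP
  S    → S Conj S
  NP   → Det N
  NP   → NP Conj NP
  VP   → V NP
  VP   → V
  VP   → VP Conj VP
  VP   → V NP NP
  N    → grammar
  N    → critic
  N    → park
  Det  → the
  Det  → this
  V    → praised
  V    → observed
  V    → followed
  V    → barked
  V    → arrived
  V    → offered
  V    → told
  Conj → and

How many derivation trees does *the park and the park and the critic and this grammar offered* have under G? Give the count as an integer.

Two of the 5 distinct bracketings:
[S [NP [NP [Det the] [N park]] [Conj and] [NP [NP [Det the] [N park]] [Conj and] [NP [NP [Det the] [N critic]] [Conj and] [NP [Det this] [N grammar]]]]] [VP [V offered]]]
[S [NP [NP [Det the] [N park]] [Conj and] [NP [NP [NP [Det the] [N park]] [Conj and] [NP [Det the] [N critic]]] [Conj and] [NP [Det this] [N grammar]]]] [VP [V offered]]]
The trees differ in how a recursive rule is bracketed over the same span.

5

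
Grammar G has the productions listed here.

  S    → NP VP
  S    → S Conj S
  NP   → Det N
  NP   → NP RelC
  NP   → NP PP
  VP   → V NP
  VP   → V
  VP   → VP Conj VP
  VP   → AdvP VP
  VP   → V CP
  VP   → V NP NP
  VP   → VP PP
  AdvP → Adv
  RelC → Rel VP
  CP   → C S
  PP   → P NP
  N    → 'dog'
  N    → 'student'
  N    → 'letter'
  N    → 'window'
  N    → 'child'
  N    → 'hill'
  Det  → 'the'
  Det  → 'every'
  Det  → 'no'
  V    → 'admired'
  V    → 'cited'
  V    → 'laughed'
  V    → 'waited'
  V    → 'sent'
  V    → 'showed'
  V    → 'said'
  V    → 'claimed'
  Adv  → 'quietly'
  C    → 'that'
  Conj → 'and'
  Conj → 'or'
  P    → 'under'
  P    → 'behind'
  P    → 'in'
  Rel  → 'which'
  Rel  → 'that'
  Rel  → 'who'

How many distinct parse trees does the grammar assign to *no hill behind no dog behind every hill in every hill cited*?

Two of the 5 distinct bracketings:
[S [NP [NP [Det no] [N hill]] [PP [P behind] [NP [NP [Det no] [N dog]] [PP [P behind] [NP [NP [Det every] [N hill]] [PP [P in] [NP [Det every] [N hill]]]]]]]] [VP [V cited]]]
[S [NP [NP [Det no] [N hill]] [PP [P behind] [NP [NP [NP [Det no] [N dog]] [PP [P behind] [NP [Det every] [N hill]]]] [PP [P in] [NP [Det every] [N hill]]]]]] [VP [V cited]]]
The trees differ in how a recursive rule is bracketed over the same span.

5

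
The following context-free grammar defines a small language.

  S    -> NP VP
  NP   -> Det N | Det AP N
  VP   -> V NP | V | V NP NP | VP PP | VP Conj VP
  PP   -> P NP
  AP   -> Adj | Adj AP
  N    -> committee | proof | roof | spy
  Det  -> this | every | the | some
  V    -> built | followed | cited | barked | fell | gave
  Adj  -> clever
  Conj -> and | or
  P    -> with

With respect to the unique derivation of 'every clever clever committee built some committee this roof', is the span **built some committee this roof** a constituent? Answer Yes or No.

[S [NP [Det every] [AP [Adj clever] [AP [Adj clever]]] [N committee]] [VP [V built] [NP [Det some] [N committee]] [NP [Det this] [N roof]]]]
The words 'built some committee this roof' are exhaustively dominated by a single VP node (built by VP → V NP NP), so they form a constituent.

Yes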